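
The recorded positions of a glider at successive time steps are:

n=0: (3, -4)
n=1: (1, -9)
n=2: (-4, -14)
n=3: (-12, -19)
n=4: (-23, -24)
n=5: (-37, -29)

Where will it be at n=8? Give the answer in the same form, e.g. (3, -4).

(-97, -44)

Successive displacements: (-2, -5), (-5, -5), (-8, -5), (-11, -5), (-14, -5) — each changes by (-3, +0).
step 6: (-37, -29) + (-17, -5) → (-54, -34)
step 7: (-54, -34) + (-20, -5) → (-74, -39)
step 8: (-74, -39) + (-23, -5) → (-97, -44)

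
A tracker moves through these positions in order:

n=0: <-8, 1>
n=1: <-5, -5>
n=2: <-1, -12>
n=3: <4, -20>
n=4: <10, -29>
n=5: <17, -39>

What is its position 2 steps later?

Taking differences between consecutive positions: <+3, -6>, <+4, -7>, <+5, -8>, <+6, -9>, <+7, -10>. These grow by <+1, -1> each step.
step 6: <17, -39> + <+8, -11> → <25, -50>
step 7: <25, -50> + <+9, -12> → <34, -62>

<34, -62>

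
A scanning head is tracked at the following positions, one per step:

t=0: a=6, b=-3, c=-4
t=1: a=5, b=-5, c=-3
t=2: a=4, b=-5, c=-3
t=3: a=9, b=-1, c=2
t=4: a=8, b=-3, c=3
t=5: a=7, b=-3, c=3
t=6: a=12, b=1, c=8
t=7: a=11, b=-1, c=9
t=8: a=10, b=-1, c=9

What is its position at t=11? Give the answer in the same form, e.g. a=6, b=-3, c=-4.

a=13, b=1, c=15

Differencing gives (-1, -2, +1), (-1, +0, +0), (+5, +4, +5), (-1, -2, +1), (-1, +0, +0), (+5, +4, +5), (-1, -2, +1), (-1, +0, +0). This is the pattern (-1, -2, +1), (-1, +0, +0), (+5, +4, +5) repeated.
step 9: apply (+5, +4, +5) → a=15, b=3, c=14
step 10: apply (-1, -2, +1) → a=14, b=1, c=15
step 11: apply (-1, +0, +0) → a=13, b=1, c=15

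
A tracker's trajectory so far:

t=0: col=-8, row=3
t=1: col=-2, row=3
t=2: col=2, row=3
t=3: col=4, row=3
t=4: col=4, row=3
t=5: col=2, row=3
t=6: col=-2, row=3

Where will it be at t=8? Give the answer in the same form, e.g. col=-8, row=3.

col=-16, row=3

Taking differences between consecutive positions: (+6,+0), (+4,+0), (+2,+0), (+0,+0), (-2,+0), (-4,+0). These grow by (-2,+0) each step.
step 7: col=-2, row=3 + (-6,+0) → col=-8, row=3
step 8: col=-8, row=3 + (-8,+0) → col=-16, row=3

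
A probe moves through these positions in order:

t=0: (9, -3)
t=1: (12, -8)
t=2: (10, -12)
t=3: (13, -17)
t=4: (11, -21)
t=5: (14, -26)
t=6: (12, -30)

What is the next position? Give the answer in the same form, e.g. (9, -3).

Differencing gives (+3, -5), (-2, -4), (+3, -5), (-2, -4), (+3, -5), (-2, -4). This is the pattern (+3, -5), (-2, -4) repeated.
step 7: apply (+3, -5) → (15, -35)

(15, -35)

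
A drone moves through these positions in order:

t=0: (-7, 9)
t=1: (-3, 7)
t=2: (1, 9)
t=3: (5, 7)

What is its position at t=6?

First: linear, +4 per step → 17 at step 6.
Second: cycles through 9, 7 every 2 steps. Step 6 lands at position 0 of the cycle → 9.

(17, 9)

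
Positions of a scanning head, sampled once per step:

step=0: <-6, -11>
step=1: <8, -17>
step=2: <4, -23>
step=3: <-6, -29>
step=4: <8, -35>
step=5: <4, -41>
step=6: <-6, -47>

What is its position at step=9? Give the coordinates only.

First: cycles through -6, 8, 4 every 3 steps. Step 9 lands at position 0 of the cycle → -6.
Second: linear, -6 per step → -65 at step 9.

<-6, -65>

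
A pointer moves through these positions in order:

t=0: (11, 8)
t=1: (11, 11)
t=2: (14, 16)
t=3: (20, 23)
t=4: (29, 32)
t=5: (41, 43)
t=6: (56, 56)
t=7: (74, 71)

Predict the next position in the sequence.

Taking differences between consecutive positions: (+0, +3), (+3, +5), (+6, +7), (+9, +9), (+12, +11), (+15, +13), (+18, +15). These grow by (+3, +2) each step.
step 8: (74, 71) + (+21, +17) → (95, 88)

(95, 88)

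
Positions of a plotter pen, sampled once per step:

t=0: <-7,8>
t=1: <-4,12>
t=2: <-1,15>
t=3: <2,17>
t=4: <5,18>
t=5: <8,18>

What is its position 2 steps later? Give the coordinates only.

First differences are <+3,+4>, <+3,+3>, <+3,+2>, <+3,+1>, <+3,+0>; their common second difference is <+0,-1> (constant acceleration).
step 6: <8,18> + <+3,-1> → <11,17>
step 7: <11,17> + <+3,-2> → <14,15>

<14,15>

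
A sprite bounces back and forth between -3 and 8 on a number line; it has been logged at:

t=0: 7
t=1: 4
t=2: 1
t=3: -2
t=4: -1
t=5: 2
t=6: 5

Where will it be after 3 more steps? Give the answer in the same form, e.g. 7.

The value reflects between -3 and 8, moving 3 per step.
  step 7: 5 → 8
  step 8: 8 → 5
  step 9: 5 → 2

2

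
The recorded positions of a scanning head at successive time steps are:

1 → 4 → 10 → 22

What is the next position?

46

Step-to-step displacements: +3, +6, +12; each is 2× the previous.
step 4: 22 + 24 → 46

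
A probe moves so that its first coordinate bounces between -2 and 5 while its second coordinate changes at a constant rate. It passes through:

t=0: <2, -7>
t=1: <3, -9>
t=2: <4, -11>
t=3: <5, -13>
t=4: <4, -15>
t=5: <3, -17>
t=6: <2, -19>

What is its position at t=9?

<-1, -25>

The first coordinate reflects between -2 and 5, moving 1 per step.
  step 7: 2 → 1
  step 8: 1 → 0
  step 9: 0 → -1
The second coordinate changes by -2 each step: at step 9 it is -25.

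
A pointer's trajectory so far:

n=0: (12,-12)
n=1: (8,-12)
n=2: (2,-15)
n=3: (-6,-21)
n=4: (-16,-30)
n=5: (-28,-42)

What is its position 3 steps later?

Successive displacements: (-4,+0), (-6,-3), (-8,-6), (-10,-9), (-12,-12) — each changes by (-2,-3).
step 6: (-28,-42) + (-14,-15) → (-42,-57)
step 7: (-42,-57) + (-16,-18) → (-58,-75)
step 8: (-58,-75) + (-18,-21) → (-76,-96)

(-76,-96)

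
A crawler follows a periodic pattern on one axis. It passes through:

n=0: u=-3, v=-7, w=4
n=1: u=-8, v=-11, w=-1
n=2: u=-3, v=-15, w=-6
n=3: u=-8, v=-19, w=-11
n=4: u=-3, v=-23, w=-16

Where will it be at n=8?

u=-3, v=-39, w=-36

U: cycles through -3, -8 every 2 steps. Step 8 lands at position 0 of the cycle → -3.
V: linear, -4 per step → -39 at step 8.
W: linear, -5 per step → -36 at step 8.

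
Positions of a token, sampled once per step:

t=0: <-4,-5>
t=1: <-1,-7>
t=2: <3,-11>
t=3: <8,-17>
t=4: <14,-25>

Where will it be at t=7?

First differences are <+3,-2>, <+4,-4>, <+5,-6>, <+6,-8>; their common second difference is <+1,-2> (constant acceleration).
step 5: <14,-25> + <+7,-10> → <21,-35>
step 6: <21,-35> + <+8,-12> → <29,-47>
step 7: <29,-47> + <+9,-14> → <38,-61>

<38,-61>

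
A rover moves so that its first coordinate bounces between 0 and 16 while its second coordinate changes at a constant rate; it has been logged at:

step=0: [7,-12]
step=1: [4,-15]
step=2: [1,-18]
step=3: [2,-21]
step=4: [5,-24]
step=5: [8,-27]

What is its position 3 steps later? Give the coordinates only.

The first coordinate reflects between 0 and 16, moving 3 per step.
  step 6: 8 → 11
  step 7: 11 → 14
  step 8: 14 → 15
The second coordinate changes by -3 each step: at step 8 it is -36.

[15,-36]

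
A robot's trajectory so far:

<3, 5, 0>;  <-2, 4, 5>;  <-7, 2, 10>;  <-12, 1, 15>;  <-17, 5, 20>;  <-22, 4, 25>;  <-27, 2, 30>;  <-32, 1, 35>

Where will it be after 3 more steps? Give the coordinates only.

First: linear, -5 per step → -47 at step 10.
Second: cycles through 5, 4, 2, 1 every 4 steps. Step 10 lands at position 2 of the cycle → 2.
Third: linear, +5 per step → 50 at step 10.

<-47, 2, 50>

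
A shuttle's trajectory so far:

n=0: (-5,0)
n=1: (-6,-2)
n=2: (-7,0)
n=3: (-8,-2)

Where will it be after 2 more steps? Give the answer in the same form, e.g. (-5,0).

(-10,-2)

The first coordinate changes by -1 each step, so at step 5 it is -5 + 5·(-1) = -10.
The second coordinate repeats the cycle [0, -2] with period 2; step 5 mod 2 = 1, giving -2.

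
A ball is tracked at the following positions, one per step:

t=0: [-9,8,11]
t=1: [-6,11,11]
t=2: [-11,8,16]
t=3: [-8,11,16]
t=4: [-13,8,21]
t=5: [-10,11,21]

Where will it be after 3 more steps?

The moves between consecutive positions are [+3,+3,+0], [-5,-3,+5], [+3,+3,+0], [-5,-3,+5], [+3,+3,+0]; they repeat the 2-cycle [[+3,+3,+0], [-5,-3,+5]].
step 6: apply [-5,-3,+5] → [-15,8,26]
step 7: apply [+3,+3,+0] → [-12,11,26]
step 8: apply [-5,-3,+5] → [-17,8,31]

[-17,8,31]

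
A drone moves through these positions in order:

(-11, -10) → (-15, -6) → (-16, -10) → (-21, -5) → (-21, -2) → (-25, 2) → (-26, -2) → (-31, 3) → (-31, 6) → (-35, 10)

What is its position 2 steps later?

(-41, 11)

The moves between consecutive positions are (-4, +4), (-1, -4), (-5, +5), (+0, +3), (-4, +4), (-1, -4), (-5, +5), (+0, +3), (-4, +4); they repeat the 4-cycle [(-4, +4), (-1, -4), (-5, +5), (+0, +3)].
step 10: apply (-1, -4) → (-36, 6)
step 11: apply (-5, +5) → (-41, 11)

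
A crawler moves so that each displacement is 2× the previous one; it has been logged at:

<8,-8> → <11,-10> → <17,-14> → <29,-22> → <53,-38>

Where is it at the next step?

The jumps are <+3,-2>, <+6,-4>, <+12,-8>, <+24,-16> — a geometric progression with ratio 2.
step 5: <53,-38> + <+48,-32> → <101,-70>

<101,-70>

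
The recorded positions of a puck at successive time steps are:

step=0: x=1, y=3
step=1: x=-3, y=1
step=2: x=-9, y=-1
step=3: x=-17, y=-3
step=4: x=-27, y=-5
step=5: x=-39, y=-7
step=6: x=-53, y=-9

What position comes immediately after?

x=-69, y=-11

First differences are (-4,-2), (-6,-2), (-8,-2), (-10,-2), (-12,-2), (-14,-2); their common second difference is (-2,+0) (constant acceleration).
step 7: x=-53, y=-9 + (-16,-2) → x=-69, y=-11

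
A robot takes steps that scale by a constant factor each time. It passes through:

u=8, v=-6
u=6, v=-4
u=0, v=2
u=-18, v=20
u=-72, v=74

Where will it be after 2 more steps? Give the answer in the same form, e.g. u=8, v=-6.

The jumps are (-2,+2), (-6,+6), (-18,+18), (-54,+54) — a geometric progression with ratio 3.
step 5: u=-72, v=74 + (-162,+162) → u=-234, v=236
step 6: u=-234, v=236 + (-486,+486) → u=-720, v=722

u=-720, v=722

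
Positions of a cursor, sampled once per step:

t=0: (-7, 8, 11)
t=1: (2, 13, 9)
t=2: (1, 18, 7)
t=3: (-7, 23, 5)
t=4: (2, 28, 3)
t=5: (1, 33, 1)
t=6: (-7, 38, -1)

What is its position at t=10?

First: cycles through -7, 2, 1 every 3 steps. Step 10 lands at position 1 of the cycle → 2.
Second: linear, +5 per step → 58 at step 10.
Third: linear, -2 per step → -9 at step 10.

(2, 58, -9)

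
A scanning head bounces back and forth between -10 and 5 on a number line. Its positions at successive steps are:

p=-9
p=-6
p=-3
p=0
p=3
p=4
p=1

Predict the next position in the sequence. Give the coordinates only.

p=-2

The value reflects between -10 and 5, moving 3 per step.
  step 7: 1 → -2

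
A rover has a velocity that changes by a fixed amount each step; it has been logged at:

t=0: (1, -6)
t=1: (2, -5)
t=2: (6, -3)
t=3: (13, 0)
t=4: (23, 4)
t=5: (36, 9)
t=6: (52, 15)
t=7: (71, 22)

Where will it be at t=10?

(146, 49)

First differences are (+1, +1), (+4, +2), (+7, +3), (+10, +4), (+13, +5), (+16, +6), (+19, +7); their common second difference is (+3, +1) (constant acceleration).
step 8: (71, 22) + (+22, +8) → (93, 30)
step 9: (93, 30) + (+25, +9) → (118, 39)
step 10: (118, 39) + (+28, +10) → (146, 49)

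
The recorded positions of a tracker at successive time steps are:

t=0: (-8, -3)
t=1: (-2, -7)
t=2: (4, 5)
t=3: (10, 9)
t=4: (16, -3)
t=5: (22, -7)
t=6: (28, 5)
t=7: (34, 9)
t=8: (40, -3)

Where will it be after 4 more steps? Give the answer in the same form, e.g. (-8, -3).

First: linear, +6 per step → 64 at step 12.
Second: cycles through -3, -7, 5, 9 every 4 steps. Step 12 lands at position 0 of the cycle → -3.

(64, -3)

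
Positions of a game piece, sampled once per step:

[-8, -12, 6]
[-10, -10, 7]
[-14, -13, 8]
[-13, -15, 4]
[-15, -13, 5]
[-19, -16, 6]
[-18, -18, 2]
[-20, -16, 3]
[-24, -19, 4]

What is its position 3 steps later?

[-29, -22, 2]

Differencing gives [-2, +2, +1], [-4, -3, +1], [+1, -2, -4], [-2, +2, +1], [-4, -3, +1], [+1, -2, -4], [-2, +2, +1], [-4, -3, +1]. This is the pattern [-2, +2, +1], [-4, -3, +1], [+1, -2, -4] repeated.
step 9: apply [+1, -2, -4] → [-23, -21, 0]
step 10: apply [-2, +2, +1] → [-25, -19, 1]
step 11: apply [-4, -3, +1] → [-29, -22, 2]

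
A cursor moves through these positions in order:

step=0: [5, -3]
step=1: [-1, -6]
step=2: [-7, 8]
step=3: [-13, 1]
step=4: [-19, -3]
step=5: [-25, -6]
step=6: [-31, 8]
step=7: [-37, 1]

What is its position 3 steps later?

The first coordinate changes by -6 each step, so at step 10 it is 5 + 10·(-6) = -55.
The second coordinate repeats the cycle [-3, -6, 8, 1] with period 4; step 10 mod 4 = 2, giving 8.

[-55, 8]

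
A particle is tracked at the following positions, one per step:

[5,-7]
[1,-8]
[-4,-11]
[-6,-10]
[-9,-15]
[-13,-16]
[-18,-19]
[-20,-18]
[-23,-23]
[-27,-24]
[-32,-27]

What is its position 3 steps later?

The moves between consecutive positions are [-4,-1], [-5,-3], [-2,+1], [-3,-5], [-4,-1], [-5,-3], [-2,+1], [-3,-5], [-4,-1], [-5,-3]; they repeat the 4-cycle [[-4,-1], [-5,-3], [-2,+1], [-3,-5]].
step 11: apply [-2,+1] → [-34,-26]
step 12: apply [-3,-5] → [-37,-31]
step 13: apply [-4,-1] → [-41,-32]

[-41,-32]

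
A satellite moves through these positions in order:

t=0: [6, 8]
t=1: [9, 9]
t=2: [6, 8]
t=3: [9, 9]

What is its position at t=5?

The jumps are [+3, +1], [-3, -1], [+3, +1] — a geometric progression with ratio -1.
step 4: [9, 9] + [-3, -1] → [6, 8]
step 5: [6, 8] + [+3, +1] → [9, 9]

[9, 9]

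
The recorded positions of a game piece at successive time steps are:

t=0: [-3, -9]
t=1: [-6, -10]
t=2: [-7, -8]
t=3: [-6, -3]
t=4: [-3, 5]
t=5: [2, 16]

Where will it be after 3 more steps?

Successive displacements: [-3, -1], [-1, +2], [+1, +5], [+3, +8], [+5, +11] — each changes by [+2, +3].
step 6: [2, 16] + [+7, +14] → [9, 30]
step 7: [9, 30] + [+9, +17] → [18, 47]
step 8: [18, 47] + [+11, +20] → [29, 67]

[29, 67]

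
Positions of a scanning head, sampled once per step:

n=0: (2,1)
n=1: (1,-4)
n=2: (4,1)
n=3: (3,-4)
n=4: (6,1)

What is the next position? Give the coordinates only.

(5,-4)

Step-to-step displacements: (-1,-5), (+3,+5), (-1,-5), (+3,+5) — a repeating cycle of length 2.
step 5: apply (-1,-5) → (5,-4)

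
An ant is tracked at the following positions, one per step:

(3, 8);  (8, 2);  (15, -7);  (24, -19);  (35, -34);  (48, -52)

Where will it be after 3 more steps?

Taking differences between consecutive positions: (+5, -6), (+7, -9), (+9, -12), (+11, -15), (+13, -18). These grow by (+2, -3) each step.
step 6: (48, -52) + (+15, -21) → (63, -73)
step 7: (63, -73) + (+17, -24) → (80, -97)
step 8: (80, -97) + (+19, -27) → (99, -124)

(99, -124)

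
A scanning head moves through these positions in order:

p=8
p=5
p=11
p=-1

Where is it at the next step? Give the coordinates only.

Consecutive displacements -3, +6, -12 scale by a factor of -2 each step.
step 4: -1 + 24 → p=23

p=23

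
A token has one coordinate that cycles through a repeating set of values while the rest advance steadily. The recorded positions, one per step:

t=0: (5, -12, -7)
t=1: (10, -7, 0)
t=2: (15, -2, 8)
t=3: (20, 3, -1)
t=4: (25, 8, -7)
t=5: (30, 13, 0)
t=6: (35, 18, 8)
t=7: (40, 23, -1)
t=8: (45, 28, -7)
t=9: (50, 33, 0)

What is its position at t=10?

The first coordinate changes by +5 each step, so at step 10 it is 5 + 10·(5) = 55.
The second coordinate changes by +5 each step, so at step 10 it is -12 + 10·(5) = 38.
The third coordinate repeats the cycle [-7, 0, 8, -1] with period 4; step 10 mod 4 = 2, giving 8.

(55, 38, 8)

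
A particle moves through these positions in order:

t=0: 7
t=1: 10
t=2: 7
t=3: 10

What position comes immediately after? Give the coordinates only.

The jumps are +3, -3, +3 — a geometric progression with ratio -1.
step 4: 10 − 3 → 7

7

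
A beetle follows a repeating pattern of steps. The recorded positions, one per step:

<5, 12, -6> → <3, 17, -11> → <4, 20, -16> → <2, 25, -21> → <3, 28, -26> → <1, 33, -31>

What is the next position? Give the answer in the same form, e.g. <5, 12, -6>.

<2, 36, -36>

Differencing gives <-2, +5, -5>, <+1, +3, -5>, <-2, +5, -5>, <+1, +3, -5>, <-2, +5, -5>. This is the pattern <-2, +5, -5>, <+1, +3, -5> repeated.
step 6: apply <+1, +3, -5> → <2, 36, -36>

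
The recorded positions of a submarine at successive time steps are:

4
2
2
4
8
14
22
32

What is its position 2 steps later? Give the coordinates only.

58

Taking differences between consecutive positions: -2, +0, +2, +4, +6, +8, +10. These grow by +2 each step.
step 8: 32 + 12 → 44
step 9: 44 + 14 → 58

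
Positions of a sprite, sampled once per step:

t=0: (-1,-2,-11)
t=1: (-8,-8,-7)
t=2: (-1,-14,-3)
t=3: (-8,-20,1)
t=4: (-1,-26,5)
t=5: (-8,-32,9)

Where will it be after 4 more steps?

First: cycles through -1, -8 every 2 steps. Step 9 lands at position 1 of the cycle → -8.
Second: linear, -6 per step → -56 at step 9.
Third: linear, +4 per step → 25 at step 9.

(-8,-56,25)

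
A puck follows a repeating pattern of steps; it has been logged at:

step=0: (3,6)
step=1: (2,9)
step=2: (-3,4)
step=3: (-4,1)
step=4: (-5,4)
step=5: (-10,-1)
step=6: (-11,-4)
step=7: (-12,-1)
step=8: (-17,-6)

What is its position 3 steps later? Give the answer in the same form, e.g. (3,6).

(-24,-11)

Differencing gives (-1,+3), (-5,-5), (-1,-3), (-1,+3), (-5,-5), (-1,-3), (-1,+3), (-5,-5). This is the pattern (-1,+3), (-5,-5), (-1,-3) repeated.
step 9: apply (-1,-3) → (-18,-9)
step 10: apply (-1,+3) → (-19,-6)
step 11: apply (-5,-5) → (-24,-11)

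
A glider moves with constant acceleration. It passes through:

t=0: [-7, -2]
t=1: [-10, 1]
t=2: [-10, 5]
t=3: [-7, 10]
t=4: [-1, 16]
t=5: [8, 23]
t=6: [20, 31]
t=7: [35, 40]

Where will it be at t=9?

[74, 61]

Taking differences between consecutive positions: [-3, +3], [+0, +4], [+3, +5], [+6, +6], [+9, +7], [+12, +8], [+15, +9]. These grow by [+3, +1] each step.
step 8: [35, 40] + [+18, +10] → [53, 50]
step 9: [53, 50] + [+21, +11] → [74, 61]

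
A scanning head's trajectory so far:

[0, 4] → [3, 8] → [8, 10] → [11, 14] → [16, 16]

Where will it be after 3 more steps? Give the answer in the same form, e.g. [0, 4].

[27, 26]

The moves between consecutive positions are [+3, +4], [+5, +2], [+3, +4], [+5, +2]; they repeat the 2-cycle [[+3, +4], [+5, +2]].
step 5: apply [+3, +4] → [19, 20]
step 6: apply [+5, +2] → [24, 22]
step 7: apply [+3, +4] → [27, 26]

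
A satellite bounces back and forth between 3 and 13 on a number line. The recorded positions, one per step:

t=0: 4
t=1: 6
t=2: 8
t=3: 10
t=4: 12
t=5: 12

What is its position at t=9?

4

The value travels 2 per step and bounces off the walls at 3 and 13.
  step 6: 12 → 10
  step 7: 10 → 8
  step 8: 8 → 6
  step 9: 6 → 4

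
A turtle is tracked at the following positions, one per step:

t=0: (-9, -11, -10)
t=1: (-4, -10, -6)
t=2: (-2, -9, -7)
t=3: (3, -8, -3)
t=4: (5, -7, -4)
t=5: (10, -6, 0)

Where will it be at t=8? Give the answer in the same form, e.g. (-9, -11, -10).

(19, -3, 2)

The moves between consecutive positions are (+5, +1, +4), (+2, +1, -1), (+5, +1, +4), (+2, +1, -1), (+5, +1, +4); they repeat the 2-cycle [(+5, +1, +4), (+2, +1, -1)].
step 6: apply (+2, +1, -1) → (12, -5, -1)
step 7: apply (+5, +1, +4) → (17, -4, 3)
step 8: apply (+2, +1, -1) → (19, -3, 2)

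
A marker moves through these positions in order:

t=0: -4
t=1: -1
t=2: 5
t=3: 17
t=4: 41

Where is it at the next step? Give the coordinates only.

89

Step-to-step displacements: +3, +6, +12, +24; each is 2× the previous.
step 5: 41 + 48 → 89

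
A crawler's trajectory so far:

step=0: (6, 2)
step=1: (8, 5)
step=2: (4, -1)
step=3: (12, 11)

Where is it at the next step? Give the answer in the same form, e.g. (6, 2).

(-4, -13)

The jumps are (+2, +3), (-4, -6), (+8, +12) — a geometric progression with ratio -2.
step 4: (12, 11) + (-16, -24) → (-4, -13)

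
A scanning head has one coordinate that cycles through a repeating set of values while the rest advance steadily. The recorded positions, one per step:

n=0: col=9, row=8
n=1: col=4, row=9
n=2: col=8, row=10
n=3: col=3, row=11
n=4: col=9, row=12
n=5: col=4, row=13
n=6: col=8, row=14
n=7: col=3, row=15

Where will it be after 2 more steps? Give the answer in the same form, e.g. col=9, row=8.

col=4, row=17

The col coordinate repeats the cycle [9, 4, 8, 3] with period 4; step 9 mod 4 = 1, giving 4.
The row coordinate changes by +1 each step, so at step 9 it is 8 + 9·(1) = 17.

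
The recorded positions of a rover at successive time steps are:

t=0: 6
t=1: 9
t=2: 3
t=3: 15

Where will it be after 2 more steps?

Step-to-step displacements: +3, -6, +12; each is -2× the previous.
step 4: 15 − 24 → -9
step 5: -9 + 48 → 39

39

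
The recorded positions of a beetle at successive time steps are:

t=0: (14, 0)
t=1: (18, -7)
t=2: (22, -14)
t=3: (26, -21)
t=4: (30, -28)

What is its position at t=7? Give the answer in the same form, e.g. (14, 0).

(42, -49)

Constant displacement of (+4, -7) per step.
step 5: (30, -28) + (+4, -7) → (34, -35)
step 6: (34, -35) + (+4, -7) → (38, -42)
step 7: (38, -42) + (+4, -7) → (42, -49)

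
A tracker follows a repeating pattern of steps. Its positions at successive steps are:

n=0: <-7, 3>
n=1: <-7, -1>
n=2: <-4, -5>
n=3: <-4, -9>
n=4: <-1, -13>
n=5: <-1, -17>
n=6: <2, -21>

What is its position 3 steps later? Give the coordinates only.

<5, -33>

Differencing gives <+0, -4>, <+3, -4>, <+0, -4>, <+3, -4>, <+0, -4>, <+3, -4>. This is the pattern <+0, -4>, <+3, -4> repeated.
step 7: apply <+0, -4> → <2, -25>
step 8: apply <+3, -4> → <5, -29>
step 9: apply <+0, -4> → <5, -33>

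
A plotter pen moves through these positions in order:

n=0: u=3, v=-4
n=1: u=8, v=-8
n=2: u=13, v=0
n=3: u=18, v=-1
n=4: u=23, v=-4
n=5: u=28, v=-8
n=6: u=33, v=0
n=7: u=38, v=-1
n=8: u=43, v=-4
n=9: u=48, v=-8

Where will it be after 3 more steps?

u=63, v=-4

U: linear, +5 per step → 63 at step 12.
V: cycles through -4, -8, 0, -1 every 4 steps. Step 12 lands at position 0 of the cycle → -4.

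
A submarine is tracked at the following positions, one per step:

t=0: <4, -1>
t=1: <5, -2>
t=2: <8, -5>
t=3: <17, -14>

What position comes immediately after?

<44, -41>

Consecutive displacements <+1, -1>, <+3, -3>, <+9, -9> scale by a factor of 3 each step.
step 4: <17, -14> + <+27, -27> → <44, -41>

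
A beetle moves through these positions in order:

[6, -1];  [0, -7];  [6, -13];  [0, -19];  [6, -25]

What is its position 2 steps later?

First: cycles through 6, 0 every 2 steps. Step 6 lands at position 0 of the cycle → 6.
Second: linear, -6 per step → -37 at step 6.

[6, -37]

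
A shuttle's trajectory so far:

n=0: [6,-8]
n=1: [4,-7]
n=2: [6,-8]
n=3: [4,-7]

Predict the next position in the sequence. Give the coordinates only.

[6,-8]

Step-to-step displacements: [-2,+1], [+2,-1], [-2,+1]; each is -1× the previous.
step 4: [4,-7] + [+2,-1] → [6,-8]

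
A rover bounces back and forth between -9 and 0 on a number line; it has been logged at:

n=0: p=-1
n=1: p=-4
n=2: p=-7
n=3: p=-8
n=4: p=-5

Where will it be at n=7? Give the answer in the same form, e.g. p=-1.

The value travels 3 per step and bounces off the walls at -9 and 0.
  step 5: -5 → -2
  step 6: -2 → -1
  step 7: -1 → -4

p=-4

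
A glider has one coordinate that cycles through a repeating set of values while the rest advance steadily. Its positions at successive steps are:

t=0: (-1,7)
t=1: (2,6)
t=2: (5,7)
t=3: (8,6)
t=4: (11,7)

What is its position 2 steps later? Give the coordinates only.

The first coordinate changes by +3 each step, so at step 6 it is -1 + 6·(3) = 17.
The second coordinate repeats the cycle [7, 6] with period 2; step 6 mod 2 = 0, giving 7.

(17,7)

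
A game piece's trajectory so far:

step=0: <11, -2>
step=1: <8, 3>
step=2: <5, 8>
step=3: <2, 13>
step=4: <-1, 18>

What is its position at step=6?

<-7, 28>

Each step adds <-3, +5> to the position.
step 5: <-1, 18> + <-3, +5> → <-4, 23>
step 6: <-4, 23> + <-3, +5> → <-7, 28>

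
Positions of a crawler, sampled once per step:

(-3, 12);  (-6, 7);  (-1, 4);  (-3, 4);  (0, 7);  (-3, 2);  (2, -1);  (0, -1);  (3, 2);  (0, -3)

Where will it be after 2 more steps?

Step-to-step displacements: (-3, -5), (+5, -3), (-2, +0), (+3, +3), (-3, -5), (+5, -3), (-2, +0), (+3, +3), (-3, -5) — a repeating cycle of length 4.
step 10: apply (+5, -3) → (5, -6)
step 11: apply (-2, +0) → (3, -6)

(3, -6)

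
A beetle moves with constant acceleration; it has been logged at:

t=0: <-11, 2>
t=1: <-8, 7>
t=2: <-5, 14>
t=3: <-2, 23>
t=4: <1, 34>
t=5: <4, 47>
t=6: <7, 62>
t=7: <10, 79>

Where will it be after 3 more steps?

<19, 142>

First differences are <+3, +5>, <+3, +7>, <+3, +9>, <+3, +11>, <+3, +13>, <+3, +15>, <+3, +17>; their common second difference is <+0, +2> (constant acceleration).
step 8: <10, 79> + <+3, +19> → <13, 98>
step 9: <13, 98> + <+3, +21> → <16, 119>
step 10: <16, 119> + <+3, +23> → <19, 142>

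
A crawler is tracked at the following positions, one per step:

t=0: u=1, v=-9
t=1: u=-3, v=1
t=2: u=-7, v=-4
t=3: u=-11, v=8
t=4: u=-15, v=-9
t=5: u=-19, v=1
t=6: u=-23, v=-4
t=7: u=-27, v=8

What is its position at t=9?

u=-35, v=1

U: linear, -4 per step → -35 at step 9.
V: cycles through -9, 1, -4, 8 every 4 steps. Step 9 lands at position 1 of the cycle → 1.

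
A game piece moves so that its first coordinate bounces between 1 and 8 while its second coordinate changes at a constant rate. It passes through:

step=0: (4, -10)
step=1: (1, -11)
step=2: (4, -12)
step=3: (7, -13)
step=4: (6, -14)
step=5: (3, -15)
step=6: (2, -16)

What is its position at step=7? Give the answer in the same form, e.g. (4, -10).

(5, -17)

The first coordinate reflects between 1 and 8, moving 3 per step.
  step 7: 2 → 5
The second coordinate changes by -1 each step: at step 7 it is -17.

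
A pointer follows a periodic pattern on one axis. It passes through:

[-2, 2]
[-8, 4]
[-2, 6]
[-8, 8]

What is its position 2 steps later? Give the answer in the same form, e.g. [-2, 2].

[-8, 12]

First: cycles through -2, -8 every 2 steps. Step 5 lands at position 1 of the cycle → -8.
Second: linear, +2 per step → 12 at step 5.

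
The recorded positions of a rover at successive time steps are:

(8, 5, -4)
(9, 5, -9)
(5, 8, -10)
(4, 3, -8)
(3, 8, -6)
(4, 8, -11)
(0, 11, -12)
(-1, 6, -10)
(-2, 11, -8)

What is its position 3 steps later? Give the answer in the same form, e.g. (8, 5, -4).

The moves between consecutive positions are (+1, +0, -5), (-4, +3, -1), (-1, -5, +2), (-1, +5, +2), (+1, +0, -5), (-4, +3, -1), (-1, -5, +2), (-1, +5, +2); they repeat the 4-cycle [(+1, +0, -5), (-4, +3, -1), (-1, -5, +2), (-1, +5, +2)].
step 9: apply (+1, +0, -5) → (-1, 11, -13)
step 10: apply (-4, +3, -1) → (-5, 14, -14)
step 11: apply (-1, -5, +2) → (-6, 9, -12)

(-6, 9, -12)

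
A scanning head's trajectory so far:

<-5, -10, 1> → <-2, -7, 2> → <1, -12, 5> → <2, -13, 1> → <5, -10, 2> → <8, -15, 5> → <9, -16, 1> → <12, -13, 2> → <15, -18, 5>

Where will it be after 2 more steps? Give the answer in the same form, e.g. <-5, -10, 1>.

The moves between consecutive positions are <+3, +3, +1>, <+3, -5, +3>, <+1, -1, -4>, <+3, +3, +1>, <+3, -5, +3>, <+1, -1, -4>, <+3, +3, +1>, <+3, -5, +3>; they repeat the 3-cycle [<+3, +3, +1>, <+3, -5, +3>, <+1, -1, -4>].
step 9: apply <+1, -1, -4> → <16, -19, 1>
step 10: apply <+3, +3, +1> → <19, -16, 2>

<19, -16, 2>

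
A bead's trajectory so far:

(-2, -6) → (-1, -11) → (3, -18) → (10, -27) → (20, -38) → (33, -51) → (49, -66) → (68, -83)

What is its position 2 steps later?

First differences are (+1, -5), (+4, -7), (+7, -9), (+10, -11), (+13, -13), (+16, -15), (+19, -17); their common second difference is (+3, -2) (constant acceleration).
step 8: (68, -83) + (+22, -19) → (90, -102)
step 9: (90, -102) + (+25, -21) → (115, -123)

(115, -123)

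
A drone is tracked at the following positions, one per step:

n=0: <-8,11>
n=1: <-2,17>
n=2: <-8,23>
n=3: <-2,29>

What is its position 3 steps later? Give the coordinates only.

First: cycles through -8, -2 every 2 steps. Step 6 lands at position 0 of the cycle → -8.
Second: linear, +6 per step → 47 at step 6.

<-8,47>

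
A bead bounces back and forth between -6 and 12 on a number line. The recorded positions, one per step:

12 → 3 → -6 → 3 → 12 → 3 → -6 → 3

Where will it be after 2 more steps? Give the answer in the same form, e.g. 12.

3

The value travels 9 per step and bounces off the walls at -6 and 12.
  step 8: 3 → 12
  step 9: 12 → 3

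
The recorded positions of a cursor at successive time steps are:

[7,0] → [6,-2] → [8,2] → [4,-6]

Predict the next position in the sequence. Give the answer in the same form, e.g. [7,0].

Consecutive displacements [-1,-2], [+2,+4], [-4,-8] scale by a factor of -2 each step.
step 4: [4,-6] + [+8,+16] → [12,10]

[12,10]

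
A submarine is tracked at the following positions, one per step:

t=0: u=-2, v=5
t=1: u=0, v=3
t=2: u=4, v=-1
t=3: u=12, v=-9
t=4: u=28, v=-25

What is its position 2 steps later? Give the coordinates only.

u=124, v=-121

Step-to-step displacements: (+2,-2), (+4,-4), (+8,-8), (+16,-16); each is 2× the previous.
step 5: u=28, v=-25 + (+32,-32) → u=60, v=-57
step 6: u=60, v=-57 + (+64,-64) → u=124, v=-121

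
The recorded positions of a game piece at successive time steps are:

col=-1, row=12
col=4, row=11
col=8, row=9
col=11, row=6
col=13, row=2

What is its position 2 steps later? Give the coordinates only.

First differences are (+5, -1), (+4, -2), (+3, -3), (+2, -4); their common second difference is (-1, -1) (constant acceleration).
step 5: col=13, row=2 + (+1, -5) → col=14, row=-3
step 6: col=14, row=-3 + (+0, -6) → col=14, row=-9

col=14, row=-9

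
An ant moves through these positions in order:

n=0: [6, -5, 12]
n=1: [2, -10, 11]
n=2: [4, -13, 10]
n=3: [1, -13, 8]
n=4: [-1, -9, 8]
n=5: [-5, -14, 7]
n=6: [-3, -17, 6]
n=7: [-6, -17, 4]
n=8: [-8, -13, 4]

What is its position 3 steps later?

The moves between consecutive positions are [-4, -5, -1], [+2, -3, -1], [-3, +0, -2], [-2, +4, +0], [-4, -5, -1], [+2, -3, -1], [-3, +0, -2], [-2, +4, +0]; they repeat the 4-cycle [[-4, -5, -1], [+2, -3, -1], [-3, +0, -2], [-2, +4, +0]].
step 9: apply [-4, -5, -1] → [-12, -18, 3]
step 10: apply [+2, -3, -1] → [-10, -21, 2]
step 11: apply [-3, +0, -2] → [-13, -21, 0]

[-13, -21, 0]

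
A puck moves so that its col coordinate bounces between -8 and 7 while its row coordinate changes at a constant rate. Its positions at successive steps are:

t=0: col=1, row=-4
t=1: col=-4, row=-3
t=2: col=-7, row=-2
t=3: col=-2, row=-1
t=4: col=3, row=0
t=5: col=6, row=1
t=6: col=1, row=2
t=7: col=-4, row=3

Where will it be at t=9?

col=-2, row=5

The col coordinate reflects between -8 and 7, moving 5 per step.
  step 8: -4 → -7
  step 9: -7 → -2
The row coordinate changes by +1 each step: at step 9 it is 5.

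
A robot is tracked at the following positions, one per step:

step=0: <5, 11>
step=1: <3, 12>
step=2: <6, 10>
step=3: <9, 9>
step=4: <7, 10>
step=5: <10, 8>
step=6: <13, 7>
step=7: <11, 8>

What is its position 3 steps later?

<15, 6>

Differencing gives <-2, +1>, <+3, -2>, <+3, -1>, <-2, +1>, <+3, -2>, <+3, -1>, <-2, +1>. This is the pattern <-2, +1>, <+3, -2>, <+3, -1> repeated.
step 8: apply <+3, -2> → <14, 6>
step 9: apply <+3, -1> → <17, 5>
step 10: apply <-2, +1> → <15, 6>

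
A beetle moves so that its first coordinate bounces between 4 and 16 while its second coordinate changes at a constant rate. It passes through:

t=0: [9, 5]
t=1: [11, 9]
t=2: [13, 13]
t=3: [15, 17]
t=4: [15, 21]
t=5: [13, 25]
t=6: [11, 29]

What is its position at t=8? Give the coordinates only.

[7, 37]

The first coordinate travels 2 per step and bounces off the walls at 4 and 16.
  step 7: 11 → 9
  step 8: 9 → 7
The second coordinate changes by +4 each step: at step 8 it is 37.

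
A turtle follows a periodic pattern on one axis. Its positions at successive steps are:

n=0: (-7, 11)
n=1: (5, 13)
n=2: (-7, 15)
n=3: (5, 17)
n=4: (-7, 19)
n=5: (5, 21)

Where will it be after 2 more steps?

The first coordinate repeats the cycle [-7, 5] with period 2; step 7 mod 2 = 1, giving 5.
The second coordinate changes by +2 each step, so at step 7 it is 11 + 7·(2) = 25.

(5, 25)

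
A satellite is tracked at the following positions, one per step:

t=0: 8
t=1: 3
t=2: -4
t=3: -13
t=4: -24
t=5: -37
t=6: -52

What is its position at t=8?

-88

Successive displacements: -5, -7, -9, -11, -13, -15 — each changes by -2.
step 7: -52 − 17 → -69
step 8: -69 − 19 → -88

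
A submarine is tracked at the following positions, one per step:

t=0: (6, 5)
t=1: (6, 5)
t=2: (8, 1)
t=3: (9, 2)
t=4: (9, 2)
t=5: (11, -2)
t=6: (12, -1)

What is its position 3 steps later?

Differencing gives (+0, +0), (+2, -4), (+1, +1), (+0, +0), (+2, -4), (+1, +1). This is the pattern (+0, +0), (+2, -4), (+1, +1) repeated.
step 7: apply (+0, +0) → (12, -1)
step 8: apply (+2, -4) → (14, -5)
step 9: apply (+1, +1) → (15, -4)

(15, -4)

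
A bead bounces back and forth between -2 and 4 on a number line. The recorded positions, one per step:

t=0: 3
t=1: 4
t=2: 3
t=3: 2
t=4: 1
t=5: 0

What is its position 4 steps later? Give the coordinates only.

0

The value reflects between -2 and 4, moving 1 per step.
  step 6: 0 → -1
  step 7: -1 → -2
  step 8: -2 → -1
  step 9: -1 → 0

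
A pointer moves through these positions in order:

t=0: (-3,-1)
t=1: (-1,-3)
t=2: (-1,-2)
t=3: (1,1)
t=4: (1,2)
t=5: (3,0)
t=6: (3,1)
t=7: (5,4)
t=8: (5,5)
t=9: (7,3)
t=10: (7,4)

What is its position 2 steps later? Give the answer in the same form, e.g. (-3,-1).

(9,8)

Step-to-step displacements: (+2,-2), (+0,+1), (+2,+3), (+0,+1), (+2,-2), (+0,+1), (+2,+3), (+0,+1), (+2,-2), (+0,+1) — a repeating cycle of length 4.
step 11: apply (+2,+3) → (9,7)
step 12: apply (+0,+1) → (9,8)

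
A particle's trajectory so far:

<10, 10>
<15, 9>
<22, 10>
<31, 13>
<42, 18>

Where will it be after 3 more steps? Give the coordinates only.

<87, 45>

First differences are <+5, -1>, <+7, +1>, <+9, +3>, <+11, +5>; their common second difference is <+2, +2> (constant acceleration).
step 5: <42, 18> + <+13, +7> → <55, 25>
step 6: <55, 25> + <+15, +9> → <70, 34>
step 7: <70, 34> + <+17, +11> → <87, 45>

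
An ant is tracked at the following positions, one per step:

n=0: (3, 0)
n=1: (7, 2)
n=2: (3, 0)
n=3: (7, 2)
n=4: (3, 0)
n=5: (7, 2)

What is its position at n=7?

(7, 2)

Differencing gives (+4, +2), (-4, -2), (+4, +2), (-4, -2), (+4, +2). This is the pattern (+4, +2), (-4, -2) repeated.
step 6: apply (-4, -2) → (3, 0)
step 7: apply (+4, +2) → (7, 2)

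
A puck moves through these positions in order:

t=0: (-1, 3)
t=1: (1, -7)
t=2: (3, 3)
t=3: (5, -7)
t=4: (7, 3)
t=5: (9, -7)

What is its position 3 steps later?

(15, 3)

First: linear, +2 per step → 15 at step 8.
Second: cycles through 3, -7 every 2 steps. Step 8 lands at position 0 of the cycle → 3.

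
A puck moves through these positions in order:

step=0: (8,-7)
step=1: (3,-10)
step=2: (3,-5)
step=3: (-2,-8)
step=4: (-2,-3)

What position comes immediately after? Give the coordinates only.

Differencing gives (-5,-3), (+0,+5), (-5,-3), (+0,+5). This is the pattern (-5,-3), (+0,+5) repeated.
step 5: apply (-5,-3) → (-7,-6)

(-7,-6)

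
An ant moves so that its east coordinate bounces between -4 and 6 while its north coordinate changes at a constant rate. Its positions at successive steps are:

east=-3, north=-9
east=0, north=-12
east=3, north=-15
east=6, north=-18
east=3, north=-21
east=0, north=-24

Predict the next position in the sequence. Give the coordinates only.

east=-3, north=-27

The east coordinate reflects between -4 and 6, moving 3 per step.
  step 6: 0 → -3
The north coordinate changes by -3 each step: at step 6 it is -27.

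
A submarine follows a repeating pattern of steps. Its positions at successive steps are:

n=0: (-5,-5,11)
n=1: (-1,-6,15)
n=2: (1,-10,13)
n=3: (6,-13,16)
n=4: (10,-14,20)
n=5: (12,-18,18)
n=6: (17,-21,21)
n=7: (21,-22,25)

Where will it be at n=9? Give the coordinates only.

Step-to-step displacements: (+4,-1,+4), (+2,-4,-2), (+5,-3,+3), (+4,-1,+4), (+2,-4,-2), (+5,-3,+3), (+4,-1,+4) — a repeating cycle of length 3.
step 8: apply (+2,-4,-2) → (23,-26,23)
step 9: apply (+5,-3,+3) → (28,-29,26)

(28,-29,26)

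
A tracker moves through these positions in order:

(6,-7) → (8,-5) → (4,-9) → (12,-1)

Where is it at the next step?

(-4,-17)

The jumps are (+2,+2), (-4,-4), (+8,+8) — a geometric progression with ratio -2.
step 4: (12,-1) + (-16,-16) → (-4,-17)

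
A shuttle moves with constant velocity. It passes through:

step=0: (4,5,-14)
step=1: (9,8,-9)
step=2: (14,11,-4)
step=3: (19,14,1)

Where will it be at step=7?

Constant displacement of (+5,+3,+5) per step.
step 4: (19,14,1) + (+5,+3,+5) → (24,17,6)
step 5: (24,17,6) + (+5,+3,+5) → (29,20,11)
step 6: (29,20,11) + (+5,+3,+5) → (34,23,16)
step 7: (34,23,16) + (+5,+3,+5) → (39,26,21)

(39,26,21)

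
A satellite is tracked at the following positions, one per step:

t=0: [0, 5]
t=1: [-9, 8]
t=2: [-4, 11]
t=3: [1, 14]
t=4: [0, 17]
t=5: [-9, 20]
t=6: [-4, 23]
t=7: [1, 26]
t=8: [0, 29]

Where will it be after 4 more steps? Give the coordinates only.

[0, 41]

First: cycles through 0, -9, -4, 1 every 4 steps. Step 12 lands at position 0 of the cycle → 0.
Second: linear, +3 per step → 41 at step 12.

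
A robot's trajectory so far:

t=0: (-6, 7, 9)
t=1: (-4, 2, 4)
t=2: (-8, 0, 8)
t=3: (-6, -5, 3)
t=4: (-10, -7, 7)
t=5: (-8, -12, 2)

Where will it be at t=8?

(-14, -21, 5)

The moves between consecutive positions are (+2, -5, -5), (-4, -2, +4), (+2, -5, -5), (-4, -2, +4), (+2, -5, -5); they repeat the 2-cycle [(+2, -5, -5), (-4, -2, +4)].
step 6: apply (-4, -2, +4) → (-12, -14, 6)
step 7: apply (+2, -5, -5) → (-10, -19, 1)
step 8: apply (-4, -2, +4) → (-14, -21, 5)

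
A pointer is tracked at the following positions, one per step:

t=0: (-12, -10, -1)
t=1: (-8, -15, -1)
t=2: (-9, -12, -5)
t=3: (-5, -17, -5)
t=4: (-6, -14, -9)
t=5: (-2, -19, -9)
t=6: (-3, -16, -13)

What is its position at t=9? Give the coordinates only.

(4, -23, -17)

The moves between consecutive positions are (+4, -5, +0), (-1, +3, -4), (+4, -5, +0), (-1, +3, -4), (+4, -5, +0), (-1, +3, -4); they repeat the 2-cycle [(+4, -5, +0), (-1, +3, -4)].
step 7: apply (+4, -5, +0) → (1, -21, -13)
step 8: apply (-1, +3, -4) → (0, -18, -17)
step 9: apply (+4, -5, +0) → (4, -23, -17)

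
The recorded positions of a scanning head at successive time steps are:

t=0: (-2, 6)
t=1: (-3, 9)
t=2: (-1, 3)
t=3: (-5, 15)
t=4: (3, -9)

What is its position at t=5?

Consecutive displacements (-1, +3), (+2, -6), (-4, +12), (+8, -24) scale by a factor of -2 each step.
step 5: (3, -9) + (-16, +48) → (-13, 39)

(-13, 39)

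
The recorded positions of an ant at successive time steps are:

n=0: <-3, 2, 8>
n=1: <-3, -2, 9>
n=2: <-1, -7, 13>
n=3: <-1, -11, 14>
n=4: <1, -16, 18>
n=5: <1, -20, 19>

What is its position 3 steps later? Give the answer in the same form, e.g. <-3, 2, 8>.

The moves between consecutive positions are <+0, -4, +1>, <+2, -5, +4>, <+0, -4, +1>, <+2, -5, +4>, <+0, -4, +1>; they repeat the 2-cycle [<+0, -4, +1>, <+2, -5, +4>].
step 6: apply <+2, -5, +4> → <3, -25, 23>
step 7: apply <+0, -4, +1> → <3, -29, 24>
step 8: apply <+2, -5, +4> → <5, -34, 28>

<5, -34, 28>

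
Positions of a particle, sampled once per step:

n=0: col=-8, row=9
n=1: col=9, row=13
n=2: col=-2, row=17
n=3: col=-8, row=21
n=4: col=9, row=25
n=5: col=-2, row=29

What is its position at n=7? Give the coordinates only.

col=9, row=37

Col: cycles through -8, 9, -2 every 3 steps. Step 7 lands at position 1 of the cycle → 9.
Row: linear, +4 per step → 37 at step 7.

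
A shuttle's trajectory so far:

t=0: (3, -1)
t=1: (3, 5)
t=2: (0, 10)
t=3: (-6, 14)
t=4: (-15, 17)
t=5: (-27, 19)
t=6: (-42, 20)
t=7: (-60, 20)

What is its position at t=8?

(-81, 19)

Successive displacements: (+0, +6), (-3, +5), (-6, +4), (-9, +3), (-12, +2), (-15, +1), (-18, +0) — each changes by (-3, -1).
step 8: (-60, 20) + (-21, -1) → (-81, 19)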